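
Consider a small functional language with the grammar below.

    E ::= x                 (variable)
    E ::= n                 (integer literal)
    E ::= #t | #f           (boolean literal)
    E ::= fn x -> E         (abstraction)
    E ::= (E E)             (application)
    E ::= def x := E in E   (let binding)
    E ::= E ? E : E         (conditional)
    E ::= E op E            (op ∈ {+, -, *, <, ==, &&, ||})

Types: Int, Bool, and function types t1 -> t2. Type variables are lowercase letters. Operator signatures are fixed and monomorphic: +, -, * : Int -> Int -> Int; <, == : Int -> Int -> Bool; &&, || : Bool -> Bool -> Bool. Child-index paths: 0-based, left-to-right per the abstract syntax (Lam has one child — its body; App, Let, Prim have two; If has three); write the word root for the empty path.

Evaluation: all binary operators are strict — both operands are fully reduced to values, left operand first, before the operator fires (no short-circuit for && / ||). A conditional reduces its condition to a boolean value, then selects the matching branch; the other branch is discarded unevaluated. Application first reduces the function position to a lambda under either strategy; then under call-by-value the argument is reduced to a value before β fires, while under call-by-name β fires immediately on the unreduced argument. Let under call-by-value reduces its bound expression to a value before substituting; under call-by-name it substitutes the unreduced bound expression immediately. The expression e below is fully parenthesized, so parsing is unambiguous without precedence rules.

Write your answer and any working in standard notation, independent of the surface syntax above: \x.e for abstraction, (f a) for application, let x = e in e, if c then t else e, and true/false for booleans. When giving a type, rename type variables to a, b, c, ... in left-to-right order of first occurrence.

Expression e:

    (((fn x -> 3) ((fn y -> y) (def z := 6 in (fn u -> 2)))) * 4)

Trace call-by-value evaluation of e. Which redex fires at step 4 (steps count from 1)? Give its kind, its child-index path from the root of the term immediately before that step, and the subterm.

Answer: delta at root : (3 * 4)

Working:
step 0: (((\x.3) ((\y.y) (let z = 6 in (\u.2)))) * 4)
step 1: [let@0.1.1] (((\x.3) ((\y.y) (\u.2))) * 4)
step 2: [beta@0.1] (((\x.3) (\u.2)) * 4)
step 3: [beta@0] (3 * 4)
step 4: [delta@root] 12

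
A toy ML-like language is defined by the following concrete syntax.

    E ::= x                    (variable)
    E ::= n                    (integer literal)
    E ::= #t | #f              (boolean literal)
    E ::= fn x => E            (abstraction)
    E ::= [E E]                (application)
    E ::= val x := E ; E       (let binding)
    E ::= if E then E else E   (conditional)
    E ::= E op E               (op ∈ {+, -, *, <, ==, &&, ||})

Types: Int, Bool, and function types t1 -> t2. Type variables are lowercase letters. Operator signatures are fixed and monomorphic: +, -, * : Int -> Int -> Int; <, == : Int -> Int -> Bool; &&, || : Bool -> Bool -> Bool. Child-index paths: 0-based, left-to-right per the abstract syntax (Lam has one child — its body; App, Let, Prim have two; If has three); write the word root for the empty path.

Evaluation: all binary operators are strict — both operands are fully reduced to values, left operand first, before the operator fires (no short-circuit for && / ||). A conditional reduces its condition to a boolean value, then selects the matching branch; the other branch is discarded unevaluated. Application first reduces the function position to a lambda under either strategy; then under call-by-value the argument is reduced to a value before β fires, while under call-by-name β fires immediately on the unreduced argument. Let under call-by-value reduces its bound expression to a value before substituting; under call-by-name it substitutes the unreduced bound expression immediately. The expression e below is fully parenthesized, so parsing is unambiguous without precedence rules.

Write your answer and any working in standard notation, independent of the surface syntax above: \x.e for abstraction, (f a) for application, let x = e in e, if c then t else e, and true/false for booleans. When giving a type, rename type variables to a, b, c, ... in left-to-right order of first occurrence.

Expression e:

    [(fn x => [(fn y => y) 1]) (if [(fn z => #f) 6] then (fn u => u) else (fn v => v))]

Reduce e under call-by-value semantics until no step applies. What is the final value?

Trace:
step 0: ((\x.((\y.y) 1)) (if ((\z.false) 6) then (\u.u) else (\v.v)))
step 1: [beta@1.0] ((\x.((\y.y) 1)) (if false then (\u.u) else (\v.v)))
step 2: [if@1] ((\x.((\y.y) 1)) (\v.v))
step 3: [beta@root] ((\y.y) 1)
step 4: [beta@root] 1

Answer: 1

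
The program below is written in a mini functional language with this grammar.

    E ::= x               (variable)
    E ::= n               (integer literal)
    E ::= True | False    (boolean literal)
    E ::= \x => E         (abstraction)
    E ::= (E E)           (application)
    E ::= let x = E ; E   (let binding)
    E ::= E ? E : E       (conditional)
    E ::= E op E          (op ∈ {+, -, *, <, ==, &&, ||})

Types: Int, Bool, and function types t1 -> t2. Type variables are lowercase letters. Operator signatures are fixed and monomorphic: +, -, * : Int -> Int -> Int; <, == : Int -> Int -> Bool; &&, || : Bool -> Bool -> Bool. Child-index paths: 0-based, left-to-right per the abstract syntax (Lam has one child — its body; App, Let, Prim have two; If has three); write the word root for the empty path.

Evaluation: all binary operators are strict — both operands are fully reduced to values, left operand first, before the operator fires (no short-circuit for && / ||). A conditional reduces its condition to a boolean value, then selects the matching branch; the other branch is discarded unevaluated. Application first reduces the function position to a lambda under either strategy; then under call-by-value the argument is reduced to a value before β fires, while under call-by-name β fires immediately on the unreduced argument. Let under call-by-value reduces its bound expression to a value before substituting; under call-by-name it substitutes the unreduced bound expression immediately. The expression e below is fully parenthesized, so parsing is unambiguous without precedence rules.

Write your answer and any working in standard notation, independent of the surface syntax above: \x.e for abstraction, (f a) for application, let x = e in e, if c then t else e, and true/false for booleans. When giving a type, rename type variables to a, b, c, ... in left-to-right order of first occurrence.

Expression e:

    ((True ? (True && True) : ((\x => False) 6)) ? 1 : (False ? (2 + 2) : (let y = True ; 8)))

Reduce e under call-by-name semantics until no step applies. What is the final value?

Working:
step 0: (if (if true then (true && true) else ((\x.false) 6)) then 1 else (if false then (2 + 2) else (let y = true in 8)))
step 1: [if@0] (if (true && true) then 1 else (if false then (2 + 2) else (let y = true in 8)))
step 2: [delta@0] (if true then 1 else (if false then (2 + 2) else (let y = true in 8)))
step 3: [if@root] 1

Answer: 1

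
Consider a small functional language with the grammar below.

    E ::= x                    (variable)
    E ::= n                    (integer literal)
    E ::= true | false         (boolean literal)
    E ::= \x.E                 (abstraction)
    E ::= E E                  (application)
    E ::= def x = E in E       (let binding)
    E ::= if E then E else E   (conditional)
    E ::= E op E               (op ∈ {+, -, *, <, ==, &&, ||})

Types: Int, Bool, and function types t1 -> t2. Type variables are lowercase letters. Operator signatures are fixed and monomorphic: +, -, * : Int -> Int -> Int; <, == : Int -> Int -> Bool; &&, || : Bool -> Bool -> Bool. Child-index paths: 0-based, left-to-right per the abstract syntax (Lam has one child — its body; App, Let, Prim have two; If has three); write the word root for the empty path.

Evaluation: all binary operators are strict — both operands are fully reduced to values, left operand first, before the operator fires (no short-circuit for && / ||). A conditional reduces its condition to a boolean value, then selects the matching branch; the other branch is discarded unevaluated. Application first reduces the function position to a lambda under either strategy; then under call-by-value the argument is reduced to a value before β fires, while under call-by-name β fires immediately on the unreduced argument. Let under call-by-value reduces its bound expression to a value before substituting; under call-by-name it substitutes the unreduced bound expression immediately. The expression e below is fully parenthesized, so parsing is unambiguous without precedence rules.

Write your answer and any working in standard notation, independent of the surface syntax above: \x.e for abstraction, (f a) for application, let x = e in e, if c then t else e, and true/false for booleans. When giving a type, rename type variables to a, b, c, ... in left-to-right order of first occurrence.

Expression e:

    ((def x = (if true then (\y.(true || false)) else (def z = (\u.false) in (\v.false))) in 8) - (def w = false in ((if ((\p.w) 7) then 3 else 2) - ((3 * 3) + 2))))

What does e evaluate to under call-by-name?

Derivation:
step 0: ((let x = (if true then (\y.(true || false)) else (let z = (\u.false) in (\v.false))) in 8) - (let w = false in ((if ((\p.w) 7) then 3 else 2) - ((3 * 3) + 2))))
step 1: [let@0] (8 - (let w = false in ((if ((\p.w) 7) then 3 else 2) - ((3 * 3) + 2))))
step 2: [let@1] (8 - ((if ((\p.false) 7) then 3 else 2) - ((3 * 3) + 2)))
step 3: [beta@1.0.0] (8 - ((if false then 3 else 2) - ((3 * 3) + 2)))
step 4: [if@1.0] (8 - (2 - ((3 * 3) + 2)))
step 5: [delta@1.1.0] (8 - (2 - (9 + 2)))
step 6: [delta@1.1] (8 - (2 - 11))
step 7: [delta@1] (8 - -9)
step 8: [delta@root] 17

Answer: 17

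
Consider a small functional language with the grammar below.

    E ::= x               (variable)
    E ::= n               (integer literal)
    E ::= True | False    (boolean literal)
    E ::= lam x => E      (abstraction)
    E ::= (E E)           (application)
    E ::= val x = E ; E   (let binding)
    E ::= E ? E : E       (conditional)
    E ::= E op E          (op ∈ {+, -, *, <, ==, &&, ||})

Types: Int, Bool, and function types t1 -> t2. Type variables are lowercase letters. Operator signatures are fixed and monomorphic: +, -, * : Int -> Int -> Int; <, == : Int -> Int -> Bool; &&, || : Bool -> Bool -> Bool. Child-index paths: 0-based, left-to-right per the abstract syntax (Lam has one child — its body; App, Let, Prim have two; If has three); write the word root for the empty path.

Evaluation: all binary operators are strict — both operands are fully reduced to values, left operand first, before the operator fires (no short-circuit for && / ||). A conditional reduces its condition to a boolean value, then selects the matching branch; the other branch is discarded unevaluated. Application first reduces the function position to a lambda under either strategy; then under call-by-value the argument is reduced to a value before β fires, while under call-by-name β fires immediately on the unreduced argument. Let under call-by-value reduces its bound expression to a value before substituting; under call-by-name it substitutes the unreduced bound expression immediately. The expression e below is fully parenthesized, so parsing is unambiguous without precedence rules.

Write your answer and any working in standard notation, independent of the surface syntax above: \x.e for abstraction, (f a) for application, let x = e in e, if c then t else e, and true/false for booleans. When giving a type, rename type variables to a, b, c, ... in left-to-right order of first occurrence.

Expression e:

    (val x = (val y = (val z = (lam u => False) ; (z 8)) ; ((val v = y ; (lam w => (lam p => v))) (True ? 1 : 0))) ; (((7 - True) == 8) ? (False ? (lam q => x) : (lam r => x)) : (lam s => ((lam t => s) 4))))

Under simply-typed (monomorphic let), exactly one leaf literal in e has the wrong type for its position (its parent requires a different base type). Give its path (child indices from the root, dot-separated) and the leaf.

Answer: 1.0.0.1 : true

Trace:
\u._ : a -> Bool
let z : a -> Bool
z : a -> Bool
  unify a -> Bool ~ Int -> b
  unify a ~ Int
  unify Bool ~ b
_ _ : Bool
let y : Bool
y : Bool
let v : Bool
v : Bool
\p._ : d -> Bool
\w._ : c -> d -> Bool
  unify Bool ~ Bool
  unify Int ~ Int
  unify c -> d -> Bool ~ Int -> e
  unify c ~ Int
  unify d -> Bool ~ e
_ _ : d -> Bool
let x : d -> Bool
  unify Int ~ Int
  unify Bool ~ Int
  FAIL: mismatch Bool ~ Int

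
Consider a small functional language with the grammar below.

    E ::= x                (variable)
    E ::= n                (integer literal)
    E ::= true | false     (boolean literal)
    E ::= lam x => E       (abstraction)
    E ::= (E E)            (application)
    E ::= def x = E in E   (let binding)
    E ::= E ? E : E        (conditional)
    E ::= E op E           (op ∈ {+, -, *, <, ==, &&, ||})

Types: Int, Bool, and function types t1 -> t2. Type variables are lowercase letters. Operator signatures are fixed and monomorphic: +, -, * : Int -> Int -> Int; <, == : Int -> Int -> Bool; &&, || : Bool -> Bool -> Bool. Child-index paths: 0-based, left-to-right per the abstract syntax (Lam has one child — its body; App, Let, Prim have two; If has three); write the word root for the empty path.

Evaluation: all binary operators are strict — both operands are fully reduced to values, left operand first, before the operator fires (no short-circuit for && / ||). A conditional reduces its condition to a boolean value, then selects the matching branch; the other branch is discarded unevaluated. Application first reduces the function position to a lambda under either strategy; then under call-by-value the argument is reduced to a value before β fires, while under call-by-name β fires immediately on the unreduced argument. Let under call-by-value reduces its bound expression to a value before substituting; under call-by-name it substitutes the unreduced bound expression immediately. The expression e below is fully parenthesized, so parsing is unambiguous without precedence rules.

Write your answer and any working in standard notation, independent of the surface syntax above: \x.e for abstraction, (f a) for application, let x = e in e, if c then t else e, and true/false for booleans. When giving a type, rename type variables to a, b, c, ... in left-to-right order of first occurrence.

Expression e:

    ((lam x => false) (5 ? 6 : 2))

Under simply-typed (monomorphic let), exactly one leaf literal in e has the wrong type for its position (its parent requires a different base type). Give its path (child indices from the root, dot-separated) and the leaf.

Answer: 1.0 : 5

Derivation:
\x._ : a -> Bool
  unify Int ~ Bool
  FAIL: mismatch Int ~ Bool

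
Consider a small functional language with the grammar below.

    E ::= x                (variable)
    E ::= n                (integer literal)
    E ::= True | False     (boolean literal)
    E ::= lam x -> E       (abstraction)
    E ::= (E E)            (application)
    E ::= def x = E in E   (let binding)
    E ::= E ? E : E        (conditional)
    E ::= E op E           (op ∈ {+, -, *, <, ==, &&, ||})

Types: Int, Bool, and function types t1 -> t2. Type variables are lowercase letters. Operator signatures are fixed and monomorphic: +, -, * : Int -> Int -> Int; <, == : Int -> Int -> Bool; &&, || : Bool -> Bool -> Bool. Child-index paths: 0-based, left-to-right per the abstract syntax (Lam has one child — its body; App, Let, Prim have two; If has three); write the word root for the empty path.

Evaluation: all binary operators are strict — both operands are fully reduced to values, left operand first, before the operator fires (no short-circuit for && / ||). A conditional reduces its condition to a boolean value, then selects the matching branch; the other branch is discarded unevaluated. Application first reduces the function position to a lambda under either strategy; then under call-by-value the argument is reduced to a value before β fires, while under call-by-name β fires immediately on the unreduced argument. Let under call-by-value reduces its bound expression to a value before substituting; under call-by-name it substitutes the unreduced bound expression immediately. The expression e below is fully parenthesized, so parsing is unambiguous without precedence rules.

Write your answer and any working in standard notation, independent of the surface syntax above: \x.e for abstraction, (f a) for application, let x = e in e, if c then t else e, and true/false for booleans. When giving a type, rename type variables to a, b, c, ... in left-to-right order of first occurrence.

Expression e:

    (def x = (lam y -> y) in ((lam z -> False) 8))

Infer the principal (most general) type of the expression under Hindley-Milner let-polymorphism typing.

Derivation:
y : a
\y._ : a -> a
let x : forall. a -> a
\z._ : b -> Bool
  unify b -> Bool ~ Int -> c
  unify b ~ Int
  unify Bool ~ c
_ _ : Bool

Answer: Bool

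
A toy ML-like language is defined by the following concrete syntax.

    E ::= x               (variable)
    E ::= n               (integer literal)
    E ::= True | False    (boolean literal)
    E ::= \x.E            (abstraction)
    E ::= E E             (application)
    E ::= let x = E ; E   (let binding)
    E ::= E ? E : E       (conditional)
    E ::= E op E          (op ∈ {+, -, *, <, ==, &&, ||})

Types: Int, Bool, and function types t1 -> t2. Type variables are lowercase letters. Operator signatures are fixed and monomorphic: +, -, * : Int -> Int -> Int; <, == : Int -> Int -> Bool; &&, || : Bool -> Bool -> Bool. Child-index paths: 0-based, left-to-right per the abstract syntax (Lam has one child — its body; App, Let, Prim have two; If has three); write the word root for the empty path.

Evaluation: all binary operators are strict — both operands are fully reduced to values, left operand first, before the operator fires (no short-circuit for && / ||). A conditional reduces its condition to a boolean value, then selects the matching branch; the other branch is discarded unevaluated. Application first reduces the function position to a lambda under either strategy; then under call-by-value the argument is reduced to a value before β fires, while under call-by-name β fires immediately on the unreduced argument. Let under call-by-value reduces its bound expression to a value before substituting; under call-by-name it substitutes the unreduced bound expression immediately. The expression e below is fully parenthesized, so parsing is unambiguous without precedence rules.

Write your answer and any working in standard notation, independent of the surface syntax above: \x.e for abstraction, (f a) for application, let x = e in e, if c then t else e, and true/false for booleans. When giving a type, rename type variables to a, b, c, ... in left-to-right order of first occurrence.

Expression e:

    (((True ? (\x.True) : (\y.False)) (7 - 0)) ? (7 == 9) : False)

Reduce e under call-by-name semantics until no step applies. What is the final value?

Answer: false

Trace:
step 0: (if ((if true then (\x.true) else (\y.false)) (7 - 0)) then (7 == 9) else false)
step 1: [if@0.0] (if ((\x.true) (7 - 0)) then (7 == 9) else false)
step 2: [beta@0] (if true then (7 == 9) else false)
step 3: [if@root] (7 == 9)
step 4: [delta@root] false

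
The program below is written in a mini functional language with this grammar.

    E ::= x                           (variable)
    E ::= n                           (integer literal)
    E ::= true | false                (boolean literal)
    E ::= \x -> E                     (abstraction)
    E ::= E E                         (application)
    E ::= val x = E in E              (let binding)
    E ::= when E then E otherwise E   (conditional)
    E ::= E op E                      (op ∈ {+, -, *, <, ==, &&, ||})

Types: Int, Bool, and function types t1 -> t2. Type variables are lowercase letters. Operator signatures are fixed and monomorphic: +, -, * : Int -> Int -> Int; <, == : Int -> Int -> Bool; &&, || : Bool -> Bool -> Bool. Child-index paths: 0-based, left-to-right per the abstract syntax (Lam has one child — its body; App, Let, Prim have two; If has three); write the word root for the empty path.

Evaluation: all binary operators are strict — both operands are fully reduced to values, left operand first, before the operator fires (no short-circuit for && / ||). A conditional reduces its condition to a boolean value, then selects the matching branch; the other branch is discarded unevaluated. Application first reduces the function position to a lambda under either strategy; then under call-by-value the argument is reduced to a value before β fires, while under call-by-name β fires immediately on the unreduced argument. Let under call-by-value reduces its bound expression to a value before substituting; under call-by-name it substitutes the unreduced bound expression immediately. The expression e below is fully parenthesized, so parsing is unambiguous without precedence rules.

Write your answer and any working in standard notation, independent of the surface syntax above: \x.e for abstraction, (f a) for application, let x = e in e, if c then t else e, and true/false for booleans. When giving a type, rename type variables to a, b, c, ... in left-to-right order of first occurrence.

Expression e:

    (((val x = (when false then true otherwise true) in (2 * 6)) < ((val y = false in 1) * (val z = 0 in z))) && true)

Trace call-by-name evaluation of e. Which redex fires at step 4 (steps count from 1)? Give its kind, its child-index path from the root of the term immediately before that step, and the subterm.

Derivation:
step 0: (((let x = (if false then true else true) in (2 * 6)) < ((let y = false in 1) * (let z = 0 in z))) && true)
step 1: [let@0.0] (((2 * 6) < ((let y = false in 1) * (let z = 0 in z))) && true)
step 2: [delta@0.0] ((12 < ((let y = false in 1) * (let z = 0 in z))) && true)
step 3: [let@0.1.0] ((12 < (1 * (let z = 0 in z))) && true)
step 4: [let@0.1.1] ((12 < (1 * 0)) && true)

Answer: let at 0.1.1 : (let z = 0 in z)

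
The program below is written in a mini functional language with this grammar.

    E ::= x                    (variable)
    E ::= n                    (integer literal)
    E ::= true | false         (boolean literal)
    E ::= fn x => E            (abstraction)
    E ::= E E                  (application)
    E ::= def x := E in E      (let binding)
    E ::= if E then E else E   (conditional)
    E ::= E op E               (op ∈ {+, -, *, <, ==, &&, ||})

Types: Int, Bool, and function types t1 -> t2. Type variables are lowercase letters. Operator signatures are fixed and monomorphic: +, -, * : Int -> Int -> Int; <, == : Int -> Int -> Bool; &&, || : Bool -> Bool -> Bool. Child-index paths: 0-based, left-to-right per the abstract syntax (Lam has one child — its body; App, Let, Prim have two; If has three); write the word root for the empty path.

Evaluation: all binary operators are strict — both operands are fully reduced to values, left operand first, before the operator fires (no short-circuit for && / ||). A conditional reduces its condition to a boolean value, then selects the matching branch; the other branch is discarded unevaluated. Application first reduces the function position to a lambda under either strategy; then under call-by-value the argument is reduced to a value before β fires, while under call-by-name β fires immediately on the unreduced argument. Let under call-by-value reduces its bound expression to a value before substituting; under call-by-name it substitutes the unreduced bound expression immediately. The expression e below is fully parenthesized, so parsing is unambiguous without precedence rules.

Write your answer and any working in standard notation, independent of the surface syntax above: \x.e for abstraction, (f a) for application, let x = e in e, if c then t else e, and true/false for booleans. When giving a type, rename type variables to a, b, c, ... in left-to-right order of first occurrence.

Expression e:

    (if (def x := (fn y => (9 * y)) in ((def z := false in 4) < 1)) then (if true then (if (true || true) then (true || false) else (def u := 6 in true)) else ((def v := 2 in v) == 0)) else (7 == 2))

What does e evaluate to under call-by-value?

Derivation:
step 0: (if (let x = (\y.(9 * y)) in ((let z = false in 4) < 1)) then (if true then (if (true || true) then (true || false) else (let u = 6 in true)) else ((let v = 2 in v) == 0)) else (7 == 2))
step 1: [let@0] (if ((let z = false in 4) < 1) then (if true then (if (true || true) then (true || false) else (let u = 6 in true)) else ((let v = 2 in v) == 0)) else (7 == 2))
step 2: [let@0.0] (if (4 < 1) then (if true then (if (true || true) then (true || false) else (let u = 6 in true)) else ((let v = 2 in v) == 0)) else (7 == 2))
step 3: [delta@0] (if false then (if true then (if (true || true) then (true || false) else (let u = 6 in true)) else ((let v = 2 in v) == 0)) else (7 == 2))
step 4: [if@root] (7 == 2)
step 5: [delta@root] false

Answer: false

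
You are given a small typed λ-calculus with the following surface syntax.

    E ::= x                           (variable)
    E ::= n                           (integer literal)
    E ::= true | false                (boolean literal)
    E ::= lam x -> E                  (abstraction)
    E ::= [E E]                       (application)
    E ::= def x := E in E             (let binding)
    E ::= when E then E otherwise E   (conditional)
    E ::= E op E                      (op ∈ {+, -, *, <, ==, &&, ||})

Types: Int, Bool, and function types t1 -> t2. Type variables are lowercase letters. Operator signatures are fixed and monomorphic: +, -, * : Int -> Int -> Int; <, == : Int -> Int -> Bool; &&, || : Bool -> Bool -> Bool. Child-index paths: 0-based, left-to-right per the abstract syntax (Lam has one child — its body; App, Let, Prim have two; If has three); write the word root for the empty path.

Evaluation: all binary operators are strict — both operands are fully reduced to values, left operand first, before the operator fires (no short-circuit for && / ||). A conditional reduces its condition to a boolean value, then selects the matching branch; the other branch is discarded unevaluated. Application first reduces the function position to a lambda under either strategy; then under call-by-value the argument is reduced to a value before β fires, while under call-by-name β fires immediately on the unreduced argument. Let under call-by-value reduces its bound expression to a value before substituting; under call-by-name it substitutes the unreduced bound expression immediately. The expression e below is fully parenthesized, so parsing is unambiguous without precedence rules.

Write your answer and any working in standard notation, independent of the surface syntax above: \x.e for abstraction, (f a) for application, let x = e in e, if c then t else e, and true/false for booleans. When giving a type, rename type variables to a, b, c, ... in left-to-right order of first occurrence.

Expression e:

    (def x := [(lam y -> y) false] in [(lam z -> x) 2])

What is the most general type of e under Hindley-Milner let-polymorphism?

Derivation:
y : a
\y._ : a -> a
  unify a -> a ~ Bool -> b
  unify a ~ Bool
  unify Bool ~ b
_ _ : Bool
let x : Bool
x : Bool
\z._ : c -> Bool
  unify c -> Bool ~ Int -> d
  unify c ~ Int
  unify Bool ~ d
_ _ : Bool

Answer: Bool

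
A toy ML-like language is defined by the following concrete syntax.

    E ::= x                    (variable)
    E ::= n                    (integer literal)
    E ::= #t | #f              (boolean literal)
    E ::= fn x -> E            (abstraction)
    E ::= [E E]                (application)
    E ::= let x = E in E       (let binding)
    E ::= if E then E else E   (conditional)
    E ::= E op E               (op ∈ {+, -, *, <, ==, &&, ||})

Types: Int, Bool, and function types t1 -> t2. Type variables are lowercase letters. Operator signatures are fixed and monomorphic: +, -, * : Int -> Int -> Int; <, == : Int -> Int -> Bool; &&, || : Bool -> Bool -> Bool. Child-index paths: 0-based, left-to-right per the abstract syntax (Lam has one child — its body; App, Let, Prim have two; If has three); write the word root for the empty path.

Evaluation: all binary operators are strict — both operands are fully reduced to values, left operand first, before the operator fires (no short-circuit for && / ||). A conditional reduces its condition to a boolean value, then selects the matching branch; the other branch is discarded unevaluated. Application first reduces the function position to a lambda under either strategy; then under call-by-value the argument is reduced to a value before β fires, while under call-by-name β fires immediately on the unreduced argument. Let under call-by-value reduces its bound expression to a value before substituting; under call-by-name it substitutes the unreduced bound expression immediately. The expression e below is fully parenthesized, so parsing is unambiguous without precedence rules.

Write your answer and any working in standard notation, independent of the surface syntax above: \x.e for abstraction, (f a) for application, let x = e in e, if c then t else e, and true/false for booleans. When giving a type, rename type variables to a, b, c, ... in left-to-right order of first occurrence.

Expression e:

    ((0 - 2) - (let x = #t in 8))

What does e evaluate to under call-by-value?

Answer: -10

Working:
step 0: ((0 - 2) - (let x = true in 8))
step 1: [delta@0] (-2 - (let x = true in 8))
step 2: [let@1] (-2 - 8)
step 3: [delta@root] -10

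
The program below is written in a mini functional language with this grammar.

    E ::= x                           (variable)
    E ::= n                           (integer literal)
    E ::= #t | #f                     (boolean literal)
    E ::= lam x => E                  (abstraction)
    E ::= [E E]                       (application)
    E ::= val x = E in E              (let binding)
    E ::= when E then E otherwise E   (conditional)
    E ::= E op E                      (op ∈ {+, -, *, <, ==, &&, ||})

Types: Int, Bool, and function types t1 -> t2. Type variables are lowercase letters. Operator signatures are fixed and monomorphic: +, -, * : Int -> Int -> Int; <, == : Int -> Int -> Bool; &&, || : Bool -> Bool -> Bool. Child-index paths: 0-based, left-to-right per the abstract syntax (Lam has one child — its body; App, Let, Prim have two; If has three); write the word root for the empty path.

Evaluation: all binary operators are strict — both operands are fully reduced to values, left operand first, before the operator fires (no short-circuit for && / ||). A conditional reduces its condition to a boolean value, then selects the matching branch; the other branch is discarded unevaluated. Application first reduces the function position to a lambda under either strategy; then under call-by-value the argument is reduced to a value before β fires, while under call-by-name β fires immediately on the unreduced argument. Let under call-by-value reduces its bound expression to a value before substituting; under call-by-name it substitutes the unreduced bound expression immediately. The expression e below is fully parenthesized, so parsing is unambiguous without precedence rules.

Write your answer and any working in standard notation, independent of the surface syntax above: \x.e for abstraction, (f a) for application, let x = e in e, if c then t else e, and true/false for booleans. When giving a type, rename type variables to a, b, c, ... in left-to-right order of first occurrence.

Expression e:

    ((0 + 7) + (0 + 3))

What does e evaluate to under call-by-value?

Answer: 10

Working:
step 0: ((0 + 7) + (0 + 3))
step 1: [delta@0] (7 + (0 + 3))
step 2: [delta@1] (7 + 3)
step 3: [delta@root] 10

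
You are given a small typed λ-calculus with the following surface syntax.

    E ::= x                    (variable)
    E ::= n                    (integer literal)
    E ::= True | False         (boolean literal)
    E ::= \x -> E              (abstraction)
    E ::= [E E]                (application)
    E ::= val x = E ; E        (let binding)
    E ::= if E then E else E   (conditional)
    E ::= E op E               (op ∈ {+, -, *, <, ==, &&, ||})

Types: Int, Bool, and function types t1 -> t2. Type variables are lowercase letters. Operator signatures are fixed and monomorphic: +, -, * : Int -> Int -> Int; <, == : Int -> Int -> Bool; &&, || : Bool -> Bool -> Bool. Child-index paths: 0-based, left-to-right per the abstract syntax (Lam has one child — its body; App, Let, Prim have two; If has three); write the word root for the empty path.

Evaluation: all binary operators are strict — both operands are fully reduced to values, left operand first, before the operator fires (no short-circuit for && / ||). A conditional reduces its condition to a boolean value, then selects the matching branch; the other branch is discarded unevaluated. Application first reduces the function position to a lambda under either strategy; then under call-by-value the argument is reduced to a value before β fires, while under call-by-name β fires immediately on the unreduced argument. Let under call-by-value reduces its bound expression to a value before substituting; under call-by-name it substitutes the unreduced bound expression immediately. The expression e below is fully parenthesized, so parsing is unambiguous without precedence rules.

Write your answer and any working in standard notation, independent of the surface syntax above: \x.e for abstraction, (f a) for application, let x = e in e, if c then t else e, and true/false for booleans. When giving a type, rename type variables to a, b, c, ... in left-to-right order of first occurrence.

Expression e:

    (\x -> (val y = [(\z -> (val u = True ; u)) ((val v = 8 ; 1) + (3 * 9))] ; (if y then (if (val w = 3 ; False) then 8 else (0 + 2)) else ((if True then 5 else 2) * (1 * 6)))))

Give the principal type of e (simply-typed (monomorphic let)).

Trace:
let u : Bool
u : Bool
\z._ : b -> Bool
let v : Int
  unify Int ~ Int
  unify Int ~ Int
  unify Int ~ Int
  unify Int ~ Int
  unify b -> Bool ~ Int -> c
  unify b ~ Int
  unify Bool ~ c
_ _ : Bool
let y : Bool
y : Bool
  unify Bool ~ Bool
let w : Int
  unify Bool ~ Bool
  unify Int ~ Int
  unify Int ~ Int
  unify Int ~ Int
  unify Bool ~ Bool
  unify Int ~ Int
  unify Int ~ Int
  unify Int ~ Int
  unify Int ~ Int
  unify Int ~ Int
  unify Int ~ Int
\x._ : a -> Int

Answer: a -> Int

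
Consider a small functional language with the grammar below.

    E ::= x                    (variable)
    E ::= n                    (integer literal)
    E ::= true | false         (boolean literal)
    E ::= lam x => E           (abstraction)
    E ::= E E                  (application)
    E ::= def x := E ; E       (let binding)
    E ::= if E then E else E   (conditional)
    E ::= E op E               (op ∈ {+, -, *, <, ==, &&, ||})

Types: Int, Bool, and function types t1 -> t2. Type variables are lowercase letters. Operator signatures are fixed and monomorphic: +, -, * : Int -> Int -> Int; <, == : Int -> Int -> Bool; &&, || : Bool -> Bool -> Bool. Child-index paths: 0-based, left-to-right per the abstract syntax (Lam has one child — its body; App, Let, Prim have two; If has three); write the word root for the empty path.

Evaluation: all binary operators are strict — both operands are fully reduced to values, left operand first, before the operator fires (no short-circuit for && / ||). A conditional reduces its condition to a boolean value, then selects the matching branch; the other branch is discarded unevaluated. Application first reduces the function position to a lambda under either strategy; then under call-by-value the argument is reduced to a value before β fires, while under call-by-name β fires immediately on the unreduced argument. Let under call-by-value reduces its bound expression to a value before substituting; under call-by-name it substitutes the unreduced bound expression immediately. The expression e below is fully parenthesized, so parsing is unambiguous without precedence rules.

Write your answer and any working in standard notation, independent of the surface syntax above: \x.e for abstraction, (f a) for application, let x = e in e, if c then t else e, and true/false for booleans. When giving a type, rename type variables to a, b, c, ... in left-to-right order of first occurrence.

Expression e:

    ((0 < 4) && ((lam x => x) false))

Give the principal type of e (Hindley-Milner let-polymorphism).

Answer: Bool

Working:
  unify Int ~ Int
  unify Int ~ Int
  unify Bool ~ Bool
x : a
\x._ : a -> a
  unify a -> a ~ Bool -> b
  unify a ~ Bool
  unify Bool ~ b
_ _ : Bool
  unify Bool ~ Bool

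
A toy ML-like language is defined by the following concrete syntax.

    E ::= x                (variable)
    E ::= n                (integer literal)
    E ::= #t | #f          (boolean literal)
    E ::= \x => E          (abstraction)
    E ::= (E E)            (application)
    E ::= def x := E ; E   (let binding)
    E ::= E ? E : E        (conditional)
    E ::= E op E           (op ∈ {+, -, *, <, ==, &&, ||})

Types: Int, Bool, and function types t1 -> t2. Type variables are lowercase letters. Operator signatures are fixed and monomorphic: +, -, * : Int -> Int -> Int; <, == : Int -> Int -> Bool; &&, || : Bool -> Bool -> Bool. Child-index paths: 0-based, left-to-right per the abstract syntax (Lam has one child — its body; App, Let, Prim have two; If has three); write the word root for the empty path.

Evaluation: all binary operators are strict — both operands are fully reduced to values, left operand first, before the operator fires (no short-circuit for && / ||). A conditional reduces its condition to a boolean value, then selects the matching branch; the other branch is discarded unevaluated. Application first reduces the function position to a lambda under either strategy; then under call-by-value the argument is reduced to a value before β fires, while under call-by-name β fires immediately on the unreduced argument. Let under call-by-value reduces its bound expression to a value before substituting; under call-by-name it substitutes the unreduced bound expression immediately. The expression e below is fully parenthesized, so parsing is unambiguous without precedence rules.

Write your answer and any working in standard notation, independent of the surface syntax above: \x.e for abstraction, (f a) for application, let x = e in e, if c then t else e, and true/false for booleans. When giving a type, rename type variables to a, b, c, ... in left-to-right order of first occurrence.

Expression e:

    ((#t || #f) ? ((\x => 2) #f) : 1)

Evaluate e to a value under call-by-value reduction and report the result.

Working:
step 0: (if (true || false) then ((\x.2) false) else 1)
step 1: [delta@0] (if true then ((\x.2) false) else 1)
step 2: [if@root] ((\x.2) false)
step 3: [beta@root] 2

Answer: 2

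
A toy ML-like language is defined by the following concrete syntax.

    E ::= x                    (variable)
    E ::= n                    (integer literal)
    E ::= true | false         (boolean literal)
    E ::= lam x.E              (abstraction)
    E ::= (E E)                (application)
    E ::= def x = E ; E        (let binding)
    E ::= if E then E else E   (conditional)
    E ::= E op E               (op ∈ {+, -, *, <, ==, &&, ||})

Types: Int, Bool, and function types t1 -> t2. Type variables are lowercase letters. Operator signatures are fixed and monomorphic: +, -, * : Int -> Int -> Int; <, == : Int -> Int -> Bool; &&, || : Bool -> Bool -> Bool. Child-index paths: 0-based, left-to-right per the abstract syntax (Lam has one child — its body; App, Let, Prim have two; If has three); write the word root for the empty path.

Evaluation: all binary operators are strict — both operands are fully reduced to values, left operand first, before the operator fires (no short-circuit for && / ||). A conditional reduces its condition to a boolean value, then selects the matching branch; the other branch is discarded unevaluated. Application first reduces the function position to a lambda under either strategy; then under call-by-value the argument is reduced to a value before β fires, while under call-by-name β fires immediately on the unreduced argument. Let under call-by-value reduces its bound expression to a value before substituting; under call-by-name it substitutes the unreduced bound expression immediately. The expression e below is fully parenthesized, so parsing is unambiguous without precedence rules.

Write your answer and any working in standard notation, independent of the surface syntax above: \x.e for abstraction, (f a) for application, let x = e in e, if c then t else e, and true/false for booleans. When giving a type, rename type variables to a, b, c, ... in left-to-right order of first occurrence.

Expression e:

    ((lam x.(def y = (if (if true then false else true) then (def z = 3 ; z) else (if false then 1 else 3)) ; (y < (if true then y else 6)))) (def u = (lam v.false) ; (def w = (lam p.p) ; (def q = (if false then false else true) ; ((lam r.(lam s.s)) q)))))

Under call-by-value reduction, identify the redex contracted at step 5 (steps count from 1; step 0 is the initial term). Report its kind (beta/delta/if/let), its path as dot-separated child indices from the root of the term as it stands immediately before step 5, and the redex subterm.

Derivation:
step 0: ((\x.(let y = (if (if true then false else true) then (let z = 3 in z) else (if false then 1 else 3)) in (y < (if true then y else 6)))) (let u = (\v.false) in (let w = (\p.p) in (let q = (if false then false else true) in ((\r.(\s.s)) q)))))
step 1: [let@1] ((\x.(let y = (if (if true then false else true) then (let z = 3 in z) else (if false then 1 else 3)) in (y < (if true then y else 6)))) (let w = (\p.p) in (let q = (if false then false else true) in ((\r.(\s.s)) q))))
step 2: [let@1] ((\x.(let y = (if (if true then false else true) then (let z = 3 in z) else (if false then 1 else 3)) in (y < (if true then y else 6)))) (let q = (if false then false else true) in ((\r.(\s.s)) q)))
step 3: [if@1.0] ((\x.(let y = (if (if true then false else true) then (let z = 3 in z) else (if false then 1 else 3)) in (y < (if true then y else 6)))) (let q = true in ((\r.(\s.s)) q)))
step 4: [let@1] ((\x.(let y = (if (if true then false else true) then (let z = 3 in z) else (if false then 1 else 3)) in (y < (if true then y else 6)))) ((\r.(\s.s)) true))
step 5: [beta@1] ((\x.(let y = (if (if true then false else true) then (let z = 3 in z) else (if false then 1 else 3)) in (y < (if true then y else 6)))) (\s.s))

Answer: beta at 1 : ((\r.(\s.s)) true)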